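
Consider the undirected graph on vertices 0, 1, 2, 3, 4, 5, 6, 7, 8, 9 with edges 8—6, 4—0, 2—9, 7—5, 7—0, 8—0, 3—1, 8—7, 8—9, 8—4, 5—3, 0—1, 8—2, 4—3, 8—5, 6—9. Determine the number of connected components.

1

Starting from 0 we can reach 0, 1, 2, 3, 4, 5, 6, 7, 8, 9. That is one component of size 10.
Total: 1 component.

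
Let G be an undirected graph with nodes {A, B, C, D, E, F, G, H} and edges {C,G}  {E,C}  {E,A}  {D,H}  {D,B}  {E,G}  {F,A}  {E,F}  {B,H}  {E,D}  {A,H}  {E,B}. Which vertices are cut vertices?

E

Removing E increases the component count from 1 to 2, so E is a cut vertex.
By contrast removing F leaves 1 component; it is not a cut vertex. No other vertex is a cut vertex either.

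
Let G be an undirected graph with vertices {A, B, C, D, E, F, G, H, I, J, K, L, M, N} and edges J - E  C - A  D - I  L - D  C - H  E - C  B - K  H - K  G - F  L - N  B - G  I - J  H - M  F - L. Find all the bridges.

A-C, H-M, L-N

The edges on the cycle B-G-F-L-D-I-J-E-C-H-K-B are not bridges since each lies on that cycle.
But removing L - N disconnects L from N; removing C - A disconnects C from A; removing H - M disconnects H from M — these are bridges.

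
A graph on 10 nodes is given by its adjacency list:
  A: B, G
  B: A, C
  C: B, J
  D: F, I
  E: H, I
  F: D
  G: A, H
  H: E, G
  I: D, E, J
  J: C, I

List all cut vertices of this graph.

Removing D increases the component count from 1 to 2, so D is a cut vertex.
Removing I increases the component count from 1 to 2, so I is a cut vertex.
By contrast removing A leaves 1 component; it is not a cut vertex. No other vertex is a cut vertex either.

D, I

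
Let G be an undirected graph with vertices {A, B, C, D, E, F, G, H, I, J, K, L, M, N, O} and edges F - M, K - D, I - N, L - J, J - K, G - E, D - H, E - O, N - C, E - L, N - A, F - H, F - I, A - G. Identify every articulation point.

E, F, N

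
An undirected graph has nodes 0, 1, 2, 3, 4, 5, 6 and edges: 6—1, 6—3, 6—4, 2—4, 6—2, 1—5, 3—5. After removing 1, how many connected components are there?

With 1 gone, the remaining components are: {0}; {2, 3, 4, 5, 6}.
That is 2 components.

2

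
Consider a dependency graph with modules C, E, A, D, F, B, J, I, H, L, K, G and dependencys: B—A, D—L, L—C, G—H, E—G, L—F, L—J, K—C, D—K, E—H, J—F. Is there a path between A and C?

No

The component containing A is {A, B}, and C is not in it.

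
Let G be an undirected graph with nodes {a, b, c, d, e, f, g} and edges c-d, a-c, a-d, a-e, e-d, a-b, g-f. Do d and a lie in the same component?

From d we can reach a, b, c, d, e, which includes a.

Yes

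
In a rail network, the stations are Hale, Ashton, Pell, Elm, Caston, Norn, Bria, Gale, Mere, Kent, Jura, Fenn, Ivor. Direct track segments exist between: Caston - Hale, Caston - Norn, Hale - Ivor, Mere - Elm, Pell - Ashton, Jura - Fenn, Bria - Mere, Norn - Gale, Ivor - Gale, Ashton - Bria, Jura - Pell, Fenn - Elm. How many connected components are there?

3

Kent is isolated — a component by itself.
Starting from Gale we can reach Gale, Hale, Ivor, Norn, Caston. That is one component of size 5.
Starting from Elm we can reach Elm, Bria, Fenn, Jura, Mere, Pell, Ashton. That is one component of size 7.
Total: 3 components.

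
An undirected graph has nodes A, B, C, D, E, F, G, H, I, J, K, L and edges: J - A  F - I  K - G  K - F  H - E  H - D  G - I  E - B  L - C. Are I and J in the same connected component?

No

The component containing I is {F, G, I, K}, and J is not in it.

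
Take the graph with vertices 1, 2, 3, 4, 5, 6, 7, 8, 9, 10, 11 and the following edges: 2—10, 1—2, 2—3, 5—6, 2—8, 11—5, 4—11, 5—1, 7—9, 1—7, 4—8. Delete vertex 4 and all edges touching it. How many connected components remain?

With 4 gone, the remaining components are: {1, 2, 3, 5, 6, 7, 8, 9, 10, 11}.
That is 1 component.

1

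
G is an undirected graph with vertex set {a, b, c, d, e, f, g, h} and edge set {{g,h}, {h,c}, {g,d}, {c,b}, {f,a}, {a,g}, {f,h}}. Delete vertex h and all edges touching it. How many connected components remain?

With h gone, the remaining components are: {e}; {b, c}; {a, d, f, g}.
That is 3 components.

3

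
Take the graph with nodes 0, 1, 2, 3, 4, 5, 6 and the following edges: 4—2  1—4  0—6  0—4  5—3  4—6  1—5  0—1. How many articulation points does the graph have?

3

Removing 1 increases the component count from 1 to 2, so 1 is a cut vertex.
Removing 4 increases the component count from 1 to 2, so 4 is a cut vertex.
Removing 5 increases the component count from 1 to 2, so 5 is a cut vertex.
By contrast removing 0 leaves 1 component; it is not a cut vertex. No other vertex is a cut vertex either.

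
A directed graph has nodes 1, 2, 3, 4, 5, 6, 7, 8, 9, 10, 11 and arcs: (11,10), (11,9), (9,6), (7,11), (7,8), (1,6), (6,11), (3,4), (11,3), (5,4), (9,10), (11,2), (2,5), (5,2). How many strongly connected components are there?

8

{6, 9, 11} are all mutually reachable — one SCC of size 3.
{2, 5} are all mutually reachable — one SCC of size 2.
{8} is an SCC by itself.
{7} is an SCC by itself.
{1} is an SCC by itself.
(and 3 more singleton SCCs)
That gives 8 strongly connected components.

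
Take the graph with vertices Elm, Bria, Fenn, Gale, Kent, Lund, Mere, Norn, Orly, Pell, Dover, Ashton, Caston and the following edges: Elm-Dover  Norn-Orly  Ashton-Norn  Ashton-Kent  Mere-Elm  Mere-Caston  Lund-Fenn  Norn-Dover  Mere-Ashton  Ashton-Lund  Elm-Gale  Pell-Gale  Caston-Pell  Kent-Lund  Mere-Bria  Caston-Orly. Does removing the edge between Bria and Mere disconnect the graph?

Removing Bria-Mere leaves no path between Bria and Mere: the component count goes from 1 to 2. So it is a bridge.

Yes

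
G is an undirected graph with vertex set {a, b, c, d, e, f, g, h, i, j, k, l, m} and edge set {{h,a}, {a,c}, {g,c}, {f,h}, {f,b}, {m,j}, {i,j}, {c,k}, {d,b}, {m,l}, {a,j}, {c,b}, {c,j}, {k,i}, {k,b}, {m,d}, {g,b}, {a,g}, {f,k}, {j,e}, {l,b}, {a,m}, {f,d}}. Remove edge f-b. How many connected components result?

1

f and b are still connected via f-d-b, so the component count stays at 1.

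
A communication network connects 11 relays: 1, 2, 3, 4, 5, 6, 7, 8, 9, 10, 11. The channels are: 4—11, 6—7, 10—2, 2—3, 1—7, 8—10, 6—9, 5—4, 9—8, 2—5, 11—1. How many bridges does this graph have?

The edges on the cycle 6-9-8-10-2-5-4-11-1-7-6 are not bridges since each lies on that cycle.
But removing 3—2 disconnects 3 from 2 — this is a bridge.

1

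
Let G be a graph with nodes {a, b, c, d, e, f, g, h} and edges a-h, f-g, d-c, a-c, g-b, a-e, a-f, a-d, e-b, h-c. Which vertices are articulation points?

Removing a increases the component count from 1 to 2, so a is a cut vertex.
By contrast removing c leaves 1 component; it is not a cut vertex. No other vertex is a cut vertex either.

a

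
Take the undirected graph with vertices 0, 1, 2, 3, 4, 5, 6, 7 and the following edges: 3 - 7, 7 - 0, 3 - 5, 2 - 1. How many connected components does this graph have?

4 is isolated — a component by itself.
6 is isolated — a component by itself.
Starting from 1 we can reach 1, 2. That is one component of size 2.
Starting from 0 we can reach 0, 3, 5, 7. That is one component of size 4.
Total: 4 components.

4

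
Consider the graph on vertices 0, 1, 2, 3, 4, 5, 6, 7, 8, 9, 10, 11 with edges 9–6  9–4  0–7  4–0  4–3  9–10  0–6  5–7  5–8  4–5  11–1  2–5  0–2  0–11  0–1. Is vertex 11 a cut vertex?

Deleting 11 leaves 1 component (was 1) (its neighbors 0, 1 remain connected to each other), so 11 is not a cut vertex.

No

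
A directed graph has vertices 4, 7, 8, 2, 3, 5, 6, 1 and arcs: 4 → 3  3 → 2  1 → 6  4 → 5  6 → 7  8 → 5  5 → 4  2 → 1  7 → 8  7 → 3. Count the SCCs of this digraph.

{1, 2, 3, 4, 5, 6, 7, 8} are all mutually reachable — one SCC of size 8.
That gives 1 strongly connected component.

1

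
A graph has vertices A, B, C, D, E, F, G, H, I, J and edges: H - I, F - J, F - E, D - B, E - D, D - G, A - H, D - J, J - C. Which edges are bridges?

The edges on the cycle F-E-D-J-F are not bridges since each lies on that cycle.
But removing H - I disconnects H from I; removing J - C disconnects J from C; removing D - G disconnects D from G; removing H - A disconnects H from A — these are bridges.
In total 5 edges are bridges.

A-H, B-D, C-J, D-G, H-I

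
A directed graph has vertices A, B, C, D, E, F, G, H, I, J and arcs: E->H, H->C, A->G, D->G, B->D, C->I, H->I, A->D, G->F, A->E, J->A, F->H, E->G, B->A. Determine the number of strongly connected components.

{E} is an SCC by itself.
{C} is an SCC by itself.
{F} is an SCC by itself.
{D} is an SCC by itself.
{I} is an SCC by itself.
(and 5 more singleton SCCs)
That gives 10 strongly connected components.

10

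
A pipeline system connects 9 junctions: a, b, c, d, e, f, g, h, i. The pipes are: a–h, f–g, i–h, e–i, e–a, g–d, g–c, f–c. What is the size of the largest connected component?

4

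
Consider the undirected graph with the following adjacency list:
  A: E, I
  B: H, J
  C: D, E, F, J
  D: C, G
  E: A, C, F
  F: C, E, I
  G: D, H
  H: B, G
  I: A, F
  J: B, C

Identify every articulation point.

Removing C increases the component count from 1 to 2, so C is a cut vertex.
By contrast removing F leaves 1 component; it is not a cut vertex. No other vertex is a cut vertex either.

C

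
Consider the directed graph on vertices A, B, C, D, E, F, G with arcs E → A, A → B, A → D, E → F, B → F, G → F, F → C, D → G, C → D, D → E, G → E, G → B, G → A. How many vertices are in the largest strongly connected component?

{A, B, C, D, E, F, G} are all mutually reachable — one SCC of size 7.
The largest has 7 vertices.

7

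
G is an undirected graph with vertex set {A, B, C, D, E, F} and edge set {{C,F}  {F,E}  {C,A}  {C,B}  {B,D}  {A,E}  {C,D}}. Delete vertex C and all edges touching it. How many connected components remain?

With C gone, the remaining components are: {B, D}; {A, E, F}.
That is 2 components.

2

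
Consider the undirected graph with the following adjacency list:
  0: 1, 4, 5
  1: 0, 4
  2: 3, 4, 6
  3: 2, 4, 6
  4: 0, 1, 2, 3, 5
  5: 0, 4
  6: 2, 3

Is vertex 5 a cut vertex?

Deleting 5 leaves 1 component (was 1) (its neighbors 0, 4 remain connected to each other), so 5 is not a cut vertex.

No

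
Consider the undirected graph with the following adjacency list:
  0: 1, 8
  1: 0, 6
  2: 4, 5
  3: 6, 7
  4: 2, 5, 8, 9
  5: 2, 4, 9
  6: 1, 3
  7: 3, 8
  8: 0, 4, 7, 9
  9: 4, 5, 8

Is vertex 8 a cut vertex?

Yes

Deleting 8 raises the number of components from 1 to 2, so 8 is a cut vertex.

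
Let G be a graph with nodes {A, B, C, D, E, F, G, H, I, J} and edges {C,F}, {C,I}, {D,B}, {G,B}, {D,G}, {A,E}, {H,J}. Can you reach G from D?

From D we can reach B, D, G, which includes G.

Yes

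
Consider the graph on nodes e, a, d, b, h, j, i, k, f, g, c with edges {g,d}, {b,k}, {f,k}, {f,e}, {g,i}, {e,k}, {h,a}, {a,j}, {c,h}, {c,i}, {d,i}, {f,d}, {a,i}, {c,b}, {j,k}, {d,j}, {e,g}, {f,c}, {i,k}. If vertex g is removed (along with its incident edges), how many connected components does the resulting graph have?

With g gone, the remaining components are: {a, b, c, d, e, f, h, i, j, k}.
That is 1 component.

1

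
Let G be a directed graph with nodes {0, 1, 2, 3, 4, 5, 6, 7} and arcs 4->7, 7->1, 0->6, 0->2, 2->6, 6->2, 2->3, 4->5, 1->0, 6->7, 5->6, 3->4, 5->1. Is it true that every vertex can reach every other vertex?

Yes

From 4 we can reach every vertex (0, 1, 2, 3, 4, 5, 6, 7), and every vertex can reach 4 (0, 1, 2, 3, 4, 5, 6, 7). So the whole graph is one strongly connected component.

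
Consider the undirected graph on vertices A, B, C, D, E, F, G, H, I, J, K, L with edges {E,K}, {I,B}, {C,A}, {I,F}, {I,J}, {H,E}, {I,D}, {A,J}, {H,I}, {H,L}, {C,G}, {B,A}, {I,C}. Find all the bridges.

The edges on the cycle I-C-A-B-I are not bridges since each lies on that cycle.
But removing E-K disconnects E from K; removing H-L disconnects H from L; removing H-E disconnects H from E; removing F-I disconnects F from I — these are bridges.
In total 7 edges are bridges.

C-G, D-I, E-H, E-K, F-I, H-I, H-L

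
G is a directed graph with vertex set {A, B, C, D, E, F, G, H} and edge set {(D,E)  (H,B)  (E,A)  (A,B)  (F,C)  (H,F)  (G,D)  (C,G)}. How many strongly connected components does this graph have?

8

{H} is an SCC by itself.
{F} is an SCC by itself.
{D} is an SCC by itself.
{E} is an SCC by itself.
{B} is an SCC by itself.
(and 3 more singleton SCCs)
That gives 8 strongly connected components.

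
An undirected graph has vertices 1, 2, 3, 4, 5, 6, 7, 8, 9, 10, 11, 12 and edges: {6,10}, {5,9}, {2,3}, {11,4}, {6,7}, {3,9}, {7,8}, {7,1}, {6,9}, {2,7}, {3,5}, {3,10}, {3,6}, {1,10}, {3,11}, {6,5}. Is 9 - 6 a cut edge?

No

After removing 9 - 6, the path 9-3-6 still connects them, so the edge is not a bridge.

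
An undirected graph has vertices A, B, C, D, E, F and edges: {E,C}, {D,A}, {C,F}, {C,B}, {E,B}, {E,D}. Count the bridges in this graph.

3

The edges on the cycle E-C-B-E are not bridges since each lies on that cycle.
But removing C-F disconnects C from F; removing D-A disconnects D from A; removing E-D disconnects E from D — these are bridges.
That makes 3 bridges.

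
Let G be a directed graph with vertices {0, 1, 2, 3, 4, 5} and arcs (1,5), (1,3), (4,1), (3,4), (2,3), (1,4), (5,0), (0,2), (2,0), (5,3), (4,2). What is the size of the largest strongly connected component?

{0, 1, 2, 3, 4, 5} are all mutually reachable — one SCC of size 6.
The largest has 6 vertices.

6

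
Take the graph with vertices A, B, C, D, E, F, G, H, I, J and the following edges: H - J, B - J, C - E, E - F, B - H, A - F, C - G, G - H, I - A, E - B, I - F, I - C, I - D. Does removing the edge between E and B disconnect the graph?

After removing E - B, the path E-C-G-H-B still connects them, so the edge is not a bridge.

No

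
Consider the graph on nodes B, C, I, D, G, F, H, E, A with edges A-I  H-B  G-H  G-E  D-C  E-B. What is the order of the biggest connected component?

4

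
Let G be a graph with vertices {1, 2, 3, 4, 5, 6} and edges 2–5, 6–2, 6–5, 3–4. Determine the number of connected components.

1 is isolated — a component by itself.
Starting from 3 we can reach 3, 4. That is one component of size 2.
Starting from 2 we can reach 2, 5, 6. That is one component of size 3.
Total: 3 components.

3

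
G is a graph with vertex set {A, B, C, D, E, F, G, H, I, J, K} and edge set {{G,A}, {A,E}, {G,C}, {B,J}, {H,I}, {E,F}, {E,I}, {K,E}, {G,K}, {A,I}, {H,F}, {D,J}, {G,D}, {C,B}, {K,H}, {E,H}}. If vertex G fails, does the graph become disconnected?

Yes

Deleting G raises the number of components from 1 to 2, so G is a cut vertex.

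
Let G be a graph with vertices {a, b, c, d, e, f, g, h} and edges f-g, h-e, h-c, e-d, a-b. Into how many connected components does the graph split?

3

Starting from f we can reach f, g. That is one component of size 2.
Starting from a we can reach a, b. That is one component of size 2.
Starting from c we can reach c, d, e, h. That is one component of size 4.
Total: 3 components.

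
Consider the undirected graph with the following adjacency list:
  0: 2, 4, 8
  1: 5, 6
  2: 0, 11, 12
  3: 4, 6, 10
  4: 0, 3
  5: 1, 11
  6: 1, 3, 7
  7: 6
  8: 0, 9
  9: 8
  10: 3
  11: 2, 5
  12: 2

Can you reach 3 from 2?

From 2 we can reach 0, 1, 2, 3, 4, 5, 6, 7, 8, 9, 10, 11, 12, which includes 3.

Yes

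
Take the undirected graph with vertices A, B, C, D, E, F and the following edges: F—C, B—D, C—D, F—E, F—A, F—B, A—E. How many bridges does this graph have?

0

The edges on the cycle F-A-E-F are not bridges since each lies on that cycle.
Every edge lies on some cycle, so there are no bridges.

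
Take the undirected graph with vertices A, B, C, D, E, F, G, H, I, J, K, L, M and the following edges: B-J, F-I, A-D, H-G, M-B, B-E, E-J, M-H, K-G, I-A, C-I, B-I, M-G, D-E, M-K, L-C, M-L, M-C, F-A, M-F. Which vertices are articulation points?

M

Removing M increases the component count from 1 to 2, so M is a cut vertex.
By contrast removing G leaves 1 component; it is not a cut vertex. No other vertex is a cut vertex either.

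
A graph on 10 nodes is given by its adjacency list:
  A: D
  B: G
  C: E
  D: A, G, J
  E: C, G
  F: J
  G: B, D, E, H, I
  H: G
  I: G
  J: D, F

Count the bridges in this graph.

removing G-I disconnects G from I; removing A-D disconnects A from D; removing G-D disconnects G from D; removing E-G disconnects E from G — these are bridges.
In total 9 edges are bridges.

9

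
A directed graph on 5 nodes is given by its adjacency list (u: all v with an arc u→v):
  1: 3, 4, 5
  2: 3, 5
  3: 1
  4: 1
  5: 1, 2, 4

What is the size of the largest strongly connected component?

{1, 2, 3, 4, 5} are all mutually reachable — one SCC of size 5.
The largest has 5 vertices.

5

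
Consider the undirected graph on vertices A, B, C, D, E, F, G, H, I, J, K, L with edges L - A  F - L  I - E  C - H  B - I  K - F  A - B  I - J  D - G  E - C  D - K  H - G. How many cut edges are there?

The edges on the cycle D-K-F-L-A-B-I-E-C-H-G-D are not bridges since each lies on that cycle.
But removing J - I disconnects J from I — this is a bridge.

1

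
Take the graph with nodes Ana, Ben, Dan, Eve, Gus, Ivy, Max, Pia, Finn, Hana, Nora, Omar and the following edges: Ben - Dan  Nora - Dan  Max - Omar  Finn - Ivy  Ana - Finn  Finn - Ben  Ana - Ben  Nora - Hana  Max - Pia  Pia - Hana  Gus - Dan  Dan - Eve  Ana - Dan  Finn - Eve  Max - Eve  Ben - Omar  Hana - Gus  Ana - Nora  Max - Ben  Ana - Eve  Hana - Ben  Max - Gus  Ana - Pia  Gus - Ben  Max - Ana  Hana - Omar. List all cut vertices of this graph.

Removing Finn increases the component count from 1 to 2, so Finn is a cut vertex.
By contrast removing Pia leaves 1 component; it is not a cut vertex. No other vertex is a cut vertex either.

Finn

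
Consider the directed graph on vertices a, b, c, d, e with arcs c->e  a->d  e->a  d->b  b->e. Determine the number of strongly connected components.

2

{a, b, d, e} are all mutually reachable — one SCC of size 4.
{c} is an SCC by itself.
That gives 2 strongly connected components.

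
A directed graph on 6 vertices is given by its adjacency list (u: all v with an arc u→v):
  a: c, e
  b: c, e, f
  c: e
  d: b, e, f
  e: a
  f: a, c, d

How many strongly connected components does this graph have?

2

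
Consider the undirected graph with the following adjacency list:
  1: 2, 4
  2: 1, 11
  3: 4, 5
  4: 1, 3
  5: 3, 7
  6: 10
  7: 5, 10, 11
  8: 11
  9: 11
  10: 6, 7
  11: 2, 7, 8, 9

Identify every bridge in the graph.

10-6, 10-7, 11-8, 11-9

The edges on the cycle 2-1-4-3-5-7-11-2 are not bridges since each lies on that cycle.
But removing 9-11 disconnects 9 from 11; removing 8-11 disconnects 8 from 11; removing 7-10 disconnects 7 from 10; removing 6-10 disconnects 6 from 10 — these are bridges.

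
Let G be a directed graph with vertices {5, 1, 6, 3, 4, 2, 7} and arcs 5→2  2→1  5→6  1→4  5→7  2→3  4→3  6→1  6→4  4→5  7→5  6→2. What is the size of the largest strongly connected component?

6

{1, 2, 4, 5, 6, 7} are all mutually reachable — one SCC of size 6.
{3} is an SCC by itself.
The largest has 6 vertices.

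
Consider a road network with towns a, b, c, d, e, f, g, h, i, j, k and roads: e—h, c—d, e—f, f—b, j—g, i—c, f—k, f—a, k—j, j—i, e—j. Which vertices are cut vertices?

c, e, f, i, j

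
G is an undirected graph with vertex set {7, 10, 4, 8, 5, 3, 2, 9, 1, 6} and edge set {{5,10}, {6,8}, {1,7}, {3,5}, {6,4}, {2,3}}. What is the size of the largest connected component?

9 is isolated — a component by itself.
Starting from 1 we can reach 1, 7. That is one component of size 2.
Starting from 4 we can reach 4, 6, 8. That is one component of size 3.
Starting from 2 we can reach 2, 3, 5, 10. That is one component of size 4.
The largest has 4 vertices.

4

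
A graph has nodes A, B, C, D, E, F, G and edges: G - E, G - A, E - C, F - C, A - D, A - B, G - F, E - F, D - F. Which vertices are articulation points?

Removing A increases the component count from 1 to 2, so A is a cut vertex.
By contrast removing D leaves 1 component; it is not a cut vertex. No other vertex is a cut vertex either.

A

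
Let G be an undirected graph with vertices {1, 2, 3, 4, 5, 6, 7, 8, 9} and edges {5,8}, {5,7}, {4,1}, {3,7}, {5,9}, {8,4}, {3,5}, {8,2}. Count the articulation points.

3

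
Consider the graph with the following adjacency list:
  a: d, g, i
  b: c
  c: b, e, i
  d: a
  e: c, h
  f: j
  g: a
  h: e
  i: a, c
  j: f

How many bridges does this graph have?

8

removing c-i disconnects c from i; removing f-j disconnects f from j; removing c-b disconnects c from b; removing h-e disconnects h from e — these are bridges.
In total 8 edges are bridges.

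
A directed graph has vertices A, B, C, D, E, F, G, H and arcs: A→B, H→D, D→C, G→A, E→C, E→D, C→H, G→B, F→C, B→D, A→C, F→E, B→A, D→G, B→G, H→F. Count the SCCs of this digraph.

1

{A, B, C, D, E, F, G, H} are all mutually reachable — one SCC of size 8.
That gives 1 strongly connected component.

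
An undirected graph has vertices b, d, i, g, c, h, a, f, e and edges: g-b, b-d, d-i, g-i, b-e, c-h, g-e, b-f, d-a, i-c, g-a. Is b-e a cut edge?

No

After removing b-e, the path b-g-e still connects them, so the edge is not a bridge.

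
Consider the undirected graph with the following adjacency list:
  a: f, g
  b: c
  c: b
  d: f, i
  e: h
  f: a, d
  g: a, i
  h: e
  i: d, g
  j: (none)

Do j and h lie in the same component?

No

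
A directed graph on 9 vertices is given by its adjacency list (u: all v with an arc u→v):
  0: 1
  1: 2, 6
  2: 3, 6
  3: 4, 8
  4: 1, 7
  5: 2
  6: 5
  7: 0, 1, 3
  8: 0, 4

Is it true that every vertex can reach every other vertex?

Yes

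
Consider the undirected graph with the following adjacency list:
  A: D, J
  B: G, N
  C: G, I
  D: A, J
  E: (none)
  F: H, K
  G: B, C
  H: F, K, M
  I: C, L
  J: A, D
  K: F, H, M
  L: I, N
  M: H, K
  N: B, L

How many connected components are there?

4

E is isolated — a component by itself.
Starting from A we can reach A, D, J. That is one component of size 3.
Starting from F we can reach F, H, K, M. That is one component of size 4.
Starting from B we can reach B, C, G, I, L, N. That is one component of size 6.
Total: 4 components.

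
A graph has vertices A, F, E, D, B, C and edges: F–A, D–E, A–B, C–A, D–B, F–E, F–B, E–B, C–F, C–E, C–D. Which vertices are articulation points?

Removing C, for instance, still leaves 1 component. No single vertex removal increases the component count — the graph has no articulation points.

none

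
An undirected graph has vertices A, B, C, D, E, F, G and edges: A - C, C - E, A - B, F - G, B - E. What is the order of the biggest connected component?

4

D is isolated — a component by itself.
Starting from F we can reach F, G. That is one component of size 2.
Starting from A we can reach A, B, C, E. That is one component of size 4.
The largest has 4 vertices.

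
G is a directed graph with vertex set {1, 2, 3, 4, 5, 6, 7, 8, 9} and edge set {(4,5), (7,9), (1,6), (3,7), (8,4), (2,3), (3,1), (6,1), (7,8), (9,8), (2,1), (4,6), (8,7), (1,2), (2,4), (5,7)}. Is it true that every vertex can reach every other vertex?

Yes

From 8 we can reach every vertex (1, 2, 3, 4, 5, 6, 7, 8, 9), and every vertex can reach 8 (1, 2, 3, 4, 5, 6, 7, 8, 9). So the whole graph is one strongly connected component.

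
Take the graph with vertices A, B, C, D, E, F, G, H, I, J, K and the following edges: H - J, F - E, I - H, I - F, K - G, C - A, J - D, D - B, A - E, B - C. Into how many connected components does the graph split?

2

Starting from G we can reach G, K. That is one component of size 2.
Starting from A we can reach A, B, C, D, E, F, H, I, J. That is one component of size 9.
Total: 2 components.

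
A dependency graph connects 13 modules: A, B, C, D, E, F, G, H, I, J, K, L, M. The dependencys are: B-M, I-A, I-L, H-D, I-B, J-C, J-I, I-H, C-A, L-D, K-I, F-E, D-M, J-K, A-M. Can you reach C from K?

Yes

From K we can reach A, B, C, D, H, I, J, K, L, M, which includes C.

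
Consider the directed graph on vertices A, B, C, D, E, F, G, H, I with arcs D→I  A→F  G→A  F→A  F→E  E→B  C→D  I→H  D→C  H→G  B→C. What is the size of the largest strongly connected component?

9

{A, B, C, D, E, F, G, H, I} are all mutually reachable — one SCC of size 9.
The largest has 9 vertices.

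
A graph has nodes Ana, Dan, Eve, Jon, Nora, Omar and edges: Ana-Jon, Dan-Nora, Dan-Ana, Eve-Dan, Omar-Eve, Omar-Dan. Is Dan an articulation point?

Yes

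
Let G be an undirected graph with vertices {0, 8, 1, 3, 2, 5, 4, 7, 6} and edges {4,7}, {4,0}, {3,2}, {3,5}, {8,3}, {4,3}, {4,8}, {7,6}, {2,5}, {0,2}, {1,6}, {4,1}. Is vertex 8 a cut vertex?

No

Deleting 8 leaves 1 component (was 1) (its neighbors 3, 4 remain connected to each other), so 8 is not a cut vertex.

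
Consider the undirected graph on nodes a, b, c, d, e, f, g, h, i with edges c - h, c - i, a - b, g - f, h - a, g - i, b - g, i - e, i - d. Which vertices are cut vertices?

g, i

Removing g increases the component count from 1 to 2, so g is a cut vertex.
Removing i increases the component count from 1 to 3, so i is a cut vertex.
By contrast removing c leaves 1 component; it is not a cut vertex. No other vertex is a cut vertex either.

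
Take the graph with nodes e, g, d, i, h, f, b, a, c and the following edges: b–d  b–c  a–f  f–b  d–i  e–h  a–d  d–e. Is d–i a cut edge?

Removing d–i leaves no path between d and i: the component count goes from 2 to 3. So it is a bridge.

Yes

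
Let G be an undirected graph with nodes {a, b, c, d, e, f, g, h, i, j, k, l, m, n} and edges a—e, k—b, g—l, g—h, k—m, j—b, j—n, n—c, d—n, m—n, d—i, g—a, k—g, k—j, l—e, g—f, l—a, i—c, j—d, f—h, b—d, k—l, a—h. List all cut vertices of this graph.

k

Removing k increases the component count from 1 to 2, so k is a cut vertex.
By contrast removing c leaves 1 component; it is not a cut vertex. No other vertex is a cut vertex either.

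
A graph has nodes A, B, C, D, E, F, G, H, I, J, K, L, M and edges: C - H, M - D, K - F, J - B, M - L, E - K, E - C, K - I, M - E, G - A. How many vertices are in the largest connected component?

Starting from B we can reach B, J. That is one component of size 2.
Starting from A we can reach A, G. That is one component of size 2.
Starting from C we can reach C, D, E, F, H, I, K, L, M. That is one component of size 9.
The largest has 9 vertices.

9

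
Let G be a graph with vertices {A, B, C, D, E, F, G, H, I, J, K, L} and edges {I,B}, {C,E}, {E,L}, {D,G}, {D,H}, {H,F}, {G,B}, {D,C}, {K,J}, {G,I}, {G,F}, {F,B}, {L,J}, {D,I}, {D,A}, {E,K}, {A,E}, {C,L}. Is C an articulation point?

No

Deleting C leaves 1 component (was 1) (its neighbors D, E, L remain connected to each other), so C is not a cut vertex.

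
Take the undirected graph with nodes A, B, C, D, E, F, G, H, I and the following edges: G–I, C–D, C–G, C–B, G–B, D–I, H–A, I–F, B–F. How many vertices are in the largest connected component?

6

E is isolated — a component by itself.
Starting from A we can reach A, H. That is one component of size 2.
Starting from B we can reach B, C, D, F, G, I. That is one component of size 6.
The largest has 6 vertices.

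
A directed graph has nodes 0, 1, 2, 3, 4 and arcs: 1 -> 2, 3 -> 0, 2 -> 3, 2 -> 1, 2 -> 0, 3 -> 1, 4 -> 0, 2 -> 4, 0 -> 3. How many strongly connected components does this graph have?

1

{0, 1, 2, 3, 4} are all mutually reachable — one SCC of size 5.
That gives 1 strongly connected component.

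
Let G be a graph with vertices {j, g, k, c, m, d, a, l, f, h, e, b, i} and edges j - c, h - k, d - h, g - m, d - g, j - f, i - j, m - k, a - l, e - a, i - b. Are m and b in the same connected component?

The component containing m is {d, g, h, k, m}, and b is not in it.

No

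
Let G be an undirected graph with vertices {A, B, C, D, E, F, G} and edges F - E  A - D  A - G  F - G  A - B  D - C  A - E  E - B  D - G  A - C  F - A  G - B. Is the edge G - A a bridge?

After removing G - A, the path G-F-A still connects them, so the edge is not a bridge.

No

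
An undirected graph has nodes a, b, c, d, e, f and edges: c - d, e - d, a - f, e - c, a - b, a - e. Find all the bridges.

The edges on the cycle e-c-d-e are not bridges since each lies on that cycle.
But removing a - e disconnects a from e; removing a - f disconnects a from f; removing a - b disconnects a from b — these are bridges.

a-b, a-e, a-f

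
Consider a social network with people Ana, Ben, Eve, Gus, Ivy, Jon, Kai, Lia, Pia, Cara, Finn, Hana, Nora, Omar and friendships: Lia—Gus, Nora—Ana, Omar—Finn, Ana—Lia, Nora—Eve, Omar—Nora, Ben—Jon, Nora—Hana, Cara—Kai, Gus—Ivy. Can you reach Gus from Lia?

From Lia we can reach Ana, Eve, Gus, Ivy, Lia, Finn, Hana, Nora, Omar, which includes Gus.

Yes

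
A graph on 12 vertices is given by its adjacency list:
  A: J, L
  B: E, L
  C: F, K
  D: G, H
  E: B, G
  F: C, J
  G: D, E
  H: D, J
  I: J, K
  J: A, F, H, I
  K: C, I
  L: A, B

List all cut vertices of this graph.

Removing J increases the component count from 1 to 2, so J is a cut vertex.
By contrast removing A leaves 1 component; it is not a cut vertex. No other vertex is a cut vertex either.

J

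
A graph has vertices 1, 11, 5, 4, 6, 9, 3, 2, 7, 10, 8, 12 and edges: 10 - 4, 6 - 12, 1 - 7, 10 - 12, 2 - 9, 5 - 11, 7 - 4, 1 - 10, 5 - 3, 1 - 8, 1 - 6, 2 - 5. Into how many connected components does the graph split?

2

Starting from 2 we can reach 2, 3, 5, 9, 11. That is one component of size 5.
Starting from 1 we can reach 1, 4, 6, 7, 8, 10, 12. That is one component of size 7.
Total: 2 components.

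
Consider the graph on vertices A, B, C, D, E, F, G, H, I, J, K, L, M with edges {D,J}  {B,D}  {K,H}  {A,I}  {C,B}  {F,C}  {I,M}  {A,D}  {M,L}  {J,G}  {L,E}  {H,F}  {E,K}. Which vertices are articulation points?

Removing D increases the component count from 1 to 2, so D is a cut vertex.
Removing J increases the component count from 1 to 2, so J is a cut vertex.
By contrast removing E leaves 1 component; it is not a cut vertex. No other vertex is a cut vertex either.

D, J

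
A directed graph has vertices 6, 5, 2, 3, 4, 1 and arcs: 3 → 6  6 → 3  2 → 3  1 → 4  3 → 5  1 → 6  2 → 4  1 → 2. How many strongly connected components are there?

5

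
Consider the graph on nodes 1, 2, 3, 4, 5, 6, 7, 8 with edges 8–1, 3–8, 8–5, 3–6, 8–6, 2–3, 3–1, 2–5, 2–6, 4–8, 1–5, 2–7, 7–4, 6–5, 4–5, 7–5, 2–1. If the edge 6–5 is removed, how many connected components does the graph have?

1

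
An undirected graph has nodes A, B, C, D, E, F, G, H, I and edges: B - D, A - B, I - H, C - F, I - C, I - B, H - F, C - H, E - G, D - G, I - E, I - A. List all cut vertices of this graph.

I

Removing I increases the component count from 1 to 2, so I is a cut vertex.
By contrast removing H leaves 1 component; it is not a cut vertex. No other vertex is a cut vertex either.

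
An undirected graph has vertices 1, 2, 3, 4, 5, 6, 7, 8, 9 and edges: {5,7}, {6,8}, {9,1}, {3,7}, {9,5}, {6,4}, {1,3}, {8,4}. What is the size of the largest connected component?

5

2 is isolated — a component by itself.
Starting from 4 we can reach 4, 6, 8. That is one component of size 3.
Starting from 1 we can reach 1, 3, 5, 7, 9. That is one component of size 5.
The largest has 5 vertices.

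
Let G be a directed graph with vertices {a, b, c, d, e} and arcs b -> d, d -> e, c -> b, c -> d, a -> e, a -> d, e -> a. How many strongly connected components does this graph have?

{a, d, e} are all mutually reachable — one SCC of size 3.
{c} is an SCC by itself.
{b} is an SCC by itself.
That gives 3 strongly connected components.

3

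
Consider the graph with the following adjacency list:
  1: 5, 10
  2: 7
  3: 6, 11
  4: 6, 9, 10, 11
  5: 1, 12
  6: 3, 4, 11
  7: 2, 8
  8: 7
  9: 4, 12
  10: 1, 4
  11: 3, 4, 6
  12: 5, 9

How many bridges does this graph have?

2

The edges on the cycle 4-11-3-6-4 are not bridges since each lies on that cycle.
But removing 7-8 disconnects 7 from 8; removing 2-7 disconnects 2 from 7 — these are bridges.
That makes 2 bridges.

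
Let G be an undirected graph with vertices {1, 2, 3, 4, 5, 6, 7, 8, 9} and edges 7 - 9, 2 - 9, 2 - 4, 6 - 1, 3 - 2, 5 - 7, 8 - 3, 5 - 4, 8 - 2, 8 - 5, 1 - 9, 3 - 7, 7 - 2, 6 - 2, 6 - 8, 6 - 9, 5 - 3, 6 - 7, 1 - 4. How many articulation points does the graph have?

0

Removing 4, for instance, still leaves 1 component. No single vertex removal increases the component count — the graph has no articulation points.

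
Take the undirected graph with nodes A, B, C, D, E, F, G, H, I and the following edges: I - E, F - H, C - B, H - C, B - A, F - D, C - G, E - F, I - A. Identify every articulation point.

Removing C increases the component count from 1 to 2, so C is a cut vertex.
Removing F increases the component count from 1 to 2, so F is a cut vertex.
By contrast removing E leaves 1 component; it is not a cut vertex. No other vertex is a cut vertex either.

C, F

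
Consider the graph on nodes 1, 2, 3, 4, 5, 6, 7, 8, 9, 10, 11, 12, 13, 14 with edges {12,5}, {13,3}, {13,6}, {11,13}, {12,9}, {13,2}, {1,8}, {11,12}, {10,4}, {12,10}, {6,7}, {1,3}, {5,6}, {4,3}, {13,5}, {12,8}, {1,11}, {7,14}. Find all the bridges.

12-9, 13-2, 14-7, 6-7

The edges on the cycle 13-5-6-13 are not bridges since each lies on that cycle.
But removing 7–14 disconnects 7 from 14; removing 13–2 disconnects 13 from 2; removing 7–6 disconnects 7 from 6; removing 12–9 disconnects 12 from 9 — these are bridges.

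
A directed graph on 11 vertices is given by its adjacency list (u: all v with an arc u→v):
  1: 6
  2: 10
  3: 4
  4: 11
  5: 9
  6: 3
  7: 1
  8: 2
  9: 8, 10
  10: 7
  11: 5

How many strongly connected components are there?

1

{1, 2, 3, 4, 5, 6, 7, 8, 9, 10, 11} are all mutually reachable — one SCC of size 11.
That gives 1 strongly connected component.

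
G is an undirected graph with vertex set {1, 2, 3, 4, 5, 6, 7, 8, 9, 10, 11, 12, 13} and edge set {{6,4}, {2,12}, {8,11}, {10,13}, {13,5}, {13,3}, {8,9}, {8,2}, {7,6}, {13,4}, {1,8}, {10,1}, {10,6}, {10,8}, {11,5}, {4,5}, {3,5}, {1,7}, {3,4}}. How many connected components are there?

1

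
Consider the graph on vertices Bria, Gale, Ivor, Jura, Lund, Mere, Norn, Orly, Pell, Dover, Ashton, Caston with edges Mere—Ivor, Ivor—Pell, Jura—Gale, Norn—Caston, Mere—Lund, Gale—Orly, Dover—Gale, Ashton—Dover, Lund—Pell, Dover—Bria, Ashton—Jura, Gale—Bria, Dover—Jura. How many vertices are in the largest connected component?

Starting from Norn we can reach Norn, Caston. That is one component of size 2.
Starting from Ivor we can reach Ivor, Lund, Mere, Pell. That is one component of size 4.
Starting from Bria we can reach Bria, Gale, Jura, Orly, Dover, Ashton. That is one component of size 6.
The largest has 6 vertices.

6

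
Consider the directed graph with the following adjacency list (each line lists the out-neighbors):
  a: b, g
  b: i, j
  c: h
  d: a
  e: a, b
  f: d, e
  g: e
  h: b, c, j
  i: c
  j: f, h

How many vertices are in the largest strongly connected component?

10

{a, b, c, d, e, f, g, h, i, j} are all mutually reachable — one SCC of size 10.
The largest has 10 vertices.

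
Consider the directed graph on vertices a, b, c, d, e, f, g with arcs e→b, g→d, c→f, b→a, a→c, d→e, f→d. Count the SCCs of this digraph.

2

{a, b, c, d, e, f} are all mutually reachable — one SCC of size 6.
{g} is an SCC by itself.
That gives 2 strongly connected components.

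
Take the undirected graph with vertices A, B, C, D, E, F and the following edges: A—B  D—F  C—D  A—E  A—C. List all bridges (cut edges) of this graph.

removing D—F disconnects D from F; removing B—A disconnects B from A; removing C—A disconnects C from A; removing C—D disconnects C from D — these are bridges.
In total 5 edges are bridges.

A-B, A-C, A-E, C-D, D-F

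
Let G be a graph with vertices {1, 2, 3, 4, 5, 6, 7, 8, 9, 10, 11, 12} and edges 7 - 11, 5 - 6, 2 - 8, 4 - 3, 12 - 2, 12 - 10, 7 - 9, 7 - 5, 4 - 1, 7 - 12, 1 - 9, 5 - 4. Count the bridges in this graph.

The edges on the cycle 7-5-4-1-9-7 are not bridges since each lies on that cycle.
But removing 3 - 4 disconnects 3 from 4; removing 7 - 12 disconnects 7 from 12; removing 12 - 10 disconnects 12 from 10; removing 2 - 12 disconnects 2 from 12 — these are bridges.
In total 7 edges are bridges.

7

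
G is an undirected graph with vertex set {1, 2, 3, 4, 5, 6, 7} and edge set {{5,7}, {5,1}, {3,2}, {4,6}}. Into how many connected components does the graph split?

3

Starting from 4 we can reach 4, 6. That is one component of size 2.
Starting from 2 we can reach 2, 3. That is one component of size 2.
Starting from 1 we can reach 1, 5, 7. That is one component of size 3.
Total: 3 components.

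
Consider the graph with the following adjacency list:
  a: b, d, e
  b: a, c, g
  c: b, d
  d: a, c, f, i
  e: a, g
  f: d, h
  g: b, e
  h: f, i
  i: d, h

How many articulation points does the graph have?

1

Removing d increases the component count from 1 to 2, so d is a cut vertex.
By contrast removing c leaves 1 component; it is not a cut vertex. No other vertex is a cut vertex either.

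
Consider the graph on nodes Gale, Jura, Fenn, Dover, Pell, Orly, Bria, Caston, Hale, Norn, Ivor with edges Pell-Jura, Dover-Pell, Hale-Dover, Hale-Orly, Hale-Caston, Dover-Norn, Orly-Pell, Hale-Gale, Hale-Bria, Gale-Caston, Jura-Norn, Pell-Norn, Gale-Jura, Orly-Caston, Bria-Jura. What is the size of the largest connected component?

Fenn is isolated — a component by itself.
Ivor is isolated — a component by itself.
Starting from Bria we can reach Bria, Gale, Hale, Jura, Norn, Orly, Pell, Dover, Caston. That is one component of size 9.
The largest has 9 vertices.

9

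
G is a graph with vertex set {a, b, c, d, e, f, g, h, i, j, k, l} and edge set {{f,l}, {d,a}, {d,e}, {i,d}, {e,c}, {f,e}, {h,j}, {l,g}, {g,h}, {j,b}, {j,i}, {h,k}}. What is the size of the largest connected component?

12

Starting from a we can reach a, b, c, d, e, f, g, h, i, j, k, l. That is one component of size 12.
The largest has 12 vertices.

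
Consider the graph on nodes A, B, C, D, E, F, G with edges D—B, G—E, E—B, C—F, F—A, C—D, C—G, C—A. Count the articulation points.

1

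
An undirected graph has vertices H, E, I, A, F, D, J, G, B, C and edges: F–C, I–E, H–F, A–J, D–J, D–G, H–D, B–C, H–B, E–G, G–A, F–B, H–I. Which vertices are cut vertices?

Removing H increases the component count from 1 to 2, so H is a cut vertex.
By contrast removing B leaves 1 component; it is not a cut vertex. No other vertex is a cut vertex either.

H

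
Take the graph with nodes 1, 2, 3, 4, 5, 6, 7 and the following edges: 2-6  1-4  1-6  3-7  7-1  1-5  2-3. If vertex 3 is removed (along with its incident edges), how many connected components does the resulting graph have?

1

With 3 gone, the remaining components are: {1, 2, 4, 5, 6, 7}.
That is 1 component.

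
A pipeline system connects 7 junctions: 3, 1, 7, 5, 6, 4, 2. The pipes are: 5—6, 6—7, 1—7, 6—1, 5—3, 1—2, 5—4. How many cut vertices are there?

3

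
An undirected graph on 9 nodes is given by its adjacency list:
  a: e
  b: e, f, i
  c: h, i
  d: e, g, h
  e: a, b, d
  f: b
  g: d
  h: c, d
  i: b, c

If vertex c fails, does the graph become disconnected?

Deleting c leaves 1 component (was 1) (its neighbors h, i remain connected to each other), so c is not a cut vertex.

No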